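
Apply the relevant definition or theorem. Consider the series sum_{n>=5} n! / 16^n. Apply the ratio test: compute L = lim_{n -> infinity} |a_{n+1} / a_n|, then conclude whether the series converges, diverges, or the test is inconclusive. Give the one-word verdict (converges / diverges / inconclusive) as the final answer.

Let a_n denote the general term. Form the ratio a_{n+1}/a_n and simplify:
a_{n+1}/a_n = n/16 + 1/16
Take the limit as n -> infinity: L = infinity.
Since L = infinity > 1 (or L = infinity), the ratio test implies the series diverges.

diverges


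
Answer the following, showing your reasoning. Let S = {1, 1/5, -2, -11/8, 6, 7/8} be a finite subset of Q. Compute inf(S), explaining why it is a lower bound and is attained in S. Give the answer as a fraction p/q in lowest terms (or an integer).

S is finite, so inf(S) = min(S).
Sorted increasing:
-2, -11/8, 1/5, 7/8, 1, 6
The extremum is -2.
For every x in S, x >= -2. And -2 is in S, so it is attained.
Therefore inf(S) = -2.

-2


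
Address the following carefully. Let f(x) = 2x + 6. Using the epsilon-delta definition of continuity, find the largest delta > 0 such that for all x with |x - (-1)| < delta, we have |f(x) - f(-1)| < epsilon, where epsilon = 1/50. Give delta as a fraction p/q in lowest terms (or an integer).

We compute f(-1) = 2*(-1) + 6 = 4.
|f(x) - f(-1)| = |2x + 6 - (4)| = |2(x - (-1))| = 2|x - (-1)|.
We need 2|x - (-1)| < 1/50, i.e. |x - (-1)| < 1/50 / 2 = 1/100.
So any delta <= 1/100 works. Conversely, if delta > 1/100, then x = -1 + 1/100 satisfies |x - (-1)| = 1/100 < delta but |f(x) - f(-1)| = 2 * 1/100 = 1/50, which is not < 1/50; so no larger delta works.
Hence the largest such delta is 1/100.

1/100


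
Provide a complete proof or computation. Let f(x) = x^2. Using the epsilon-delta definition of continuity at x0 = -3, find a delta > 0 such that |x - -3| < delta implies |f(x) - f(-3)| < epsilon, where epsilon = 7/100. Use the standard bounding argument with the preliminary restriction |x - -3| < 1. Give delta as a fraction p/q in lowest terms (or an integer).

Factor: |x^2 - (-3)^2| = |x - -3| * |x + -3|.
Impose |x - -3| < 1 first. Then |x + -3| = |(x - -3) + 2*(-3)| <= |x - -3| + 2*|-3| < 1 + 6 = 7.
So |x^2 - (-3)^2| < delta * 7.
We need delta * 7 <= 7/100, i.e. delta <= 7/100/7 = 1/100.
Since 1/100 < 1, this is tighter than 1; take delta = 1/100.
So delta = 1/100 works.

1/100


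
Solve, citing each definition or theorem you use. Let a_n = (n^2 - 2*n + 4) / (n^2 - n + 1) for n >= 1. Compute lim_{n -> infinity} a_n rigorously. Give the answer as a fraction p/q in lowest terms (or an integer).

Divide numerator and denominator by n^2, the highest power:
numerator / n^2 = 1 - 2/n + 4/n^2
denominator / n^2 = 1 - 1/n + n^(-2)
As n -> infinity, all terms of the form c/n^k (k >= 1) tend to 0.
So numerator / n^2 -> 1 and denominator / n^2 -> 1.
Therefore lim a_n = 1.

1


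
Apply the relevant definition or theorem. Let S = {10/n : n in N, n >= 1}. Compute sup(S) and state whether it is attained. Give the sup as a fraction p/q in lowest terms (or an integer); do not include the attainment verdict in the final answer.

Analysis:
- Values: 10, 5, 10/3, 5/2, ... strictly decreasing.
- The maximum is 10 (n=1); sup = 10 (attained).
- The set is bounded below by 0; 10/n -> 0 so 0 is the greatest lower bound.
- 0 is not in the set, so inf = 0 is not attained.
Conclusion: sup(S) = 10, attained in S.

10


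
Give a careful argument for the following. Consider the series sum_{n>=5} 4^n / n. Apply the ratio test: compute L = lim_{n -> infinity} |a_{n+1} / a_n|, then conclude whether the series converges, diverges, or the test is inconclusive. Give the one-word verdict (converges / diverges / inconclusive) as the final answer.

Let a_n denote the general term. Form the ratio a_{n+1}/a_n and simplify:
a_{n+1}/a_n = 4*n/(n + 1)
Take the limit as n -> infinity: L = 4.
Since L = 4 > 1 (or L = infinity), the ratio test implies the series diverges.

diverges


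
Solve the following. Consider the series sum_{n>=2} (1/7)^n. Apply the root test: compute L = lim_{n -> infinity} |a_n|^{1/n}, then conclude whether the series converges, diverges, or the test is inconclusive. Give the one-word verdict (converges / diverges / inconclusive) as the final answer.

Let a_n denote the general term. Form |a_n|^(1/n) and simplify:
|a_n|^(1/n) = 1/7
Take the limit as n -> infinity: L = 1/7.
Since L = 1/7 < 1, the root test implies convergence.

converges


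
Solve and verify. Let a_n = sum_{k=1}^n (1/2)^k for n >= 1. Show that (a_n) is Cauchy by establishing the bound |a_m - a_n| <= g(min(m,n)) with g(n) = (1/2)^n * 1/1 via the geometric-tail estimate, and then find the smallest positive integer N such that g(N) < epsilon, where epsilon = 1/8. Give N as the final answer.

For m > n >= 1: |a_m - a_n| = sum_{k=n+1}^m (1/2)^k < sum_{k=n+1}^infinity (1/2)^k = (1/2)^(n+1) / (1 - 1/2) = (1/2)^n * (1/2) * (2/1) = (1/2)^n * 1/1.
So g(n) = (1/2)^n / 1. Since g(n) -> 0, (a_n) is Cauchy.
Now solve g(N) < 1/8: (1/2)^N / 1 < 1/8 <=> 2^N > 1 / (1 * 1/8) = 8.
Check powers of 2: 2^3 = 8 <= 8, 2^4 = 16 > 8.
So the smallest such N is 4. Check: g(4) = 1/(1 * 16) = 1/16 < 1/8.

4


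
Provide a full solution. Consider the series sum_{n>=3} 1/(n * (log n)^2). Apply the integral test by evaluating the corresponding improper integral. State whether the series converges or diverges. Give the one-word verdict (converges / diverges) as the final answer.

Let f(x) = 1/(x*log(x)^2). Then f is positive, continuous, and decreasing on [3, infinity), so the integral test applies.
Compute the improper integral int_{3}^infinity f(x) dx:
  antiderivative F(x) = -1/log(x).
  F(x) -> 0 as x -> infinity.  int = 0 - F(3) = 1/log(3) < infinity. By the integral test, the series converges.

converges


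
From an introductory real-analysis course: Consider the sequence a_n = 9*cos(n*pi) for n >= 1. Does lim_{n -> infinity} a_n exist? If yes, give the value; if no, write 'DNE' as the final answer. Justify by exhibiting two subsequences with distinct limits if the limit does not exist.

Examine the behaviour of a_n along subsequences.
cos(n*pi) = (-1)^n, so a_n = 9*(-1)^n. a_{2k} = 9 -> 9. a_{2k+1} = -9 -> -9.
Since these two subsequential limits are 9 and -9, distinct, the full sequence cannot converge (a convergent sequence has all subsequences tending to the same limit). So lim a_n does not exist.

DNE


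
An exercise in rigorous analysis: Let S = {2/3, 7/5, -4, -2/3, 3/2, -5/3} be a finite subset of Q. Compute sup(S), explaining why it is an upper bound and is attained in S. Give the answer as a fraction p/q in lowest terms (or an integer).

S is finite, so sup(S) = max(S).
Sorted decreasing:
3/2, 7/5, 2/3, -2/3, -5/3, -4
The extremum is 3/2.
For every x in S, x <= 3/2. And 3/2 is in S, so it is attained.
Therefore sup(S) = 3/2.

3/2


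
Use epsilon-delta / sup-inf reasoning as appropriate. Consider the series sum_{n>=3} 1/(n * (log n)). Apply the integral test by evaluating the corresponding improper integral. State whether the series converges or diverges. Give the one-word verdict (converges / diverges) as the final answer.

Let f(x) = 1/(x*log(x)). Then f is positive, continuous, and decreasing on [3, infinity), so the integral test applies.
Compute the improper integral int_{3}^infinity f(x) dx:
  antiderivative F(x) = log(log(x)).
  F(x) = log(log(x)) -> infinity as x -> infinity. The integral diverges, so by the integral test, the series diverges.

diverges


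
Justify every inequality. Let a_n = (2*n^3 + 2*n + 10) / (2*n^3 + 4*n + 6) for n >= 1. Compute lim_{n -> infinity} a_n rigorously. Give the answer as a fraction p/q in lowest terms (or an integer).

Divide numerator and denominator by n^3, the highest power:
numerator / n^3 = 2 + 2/n^2 + 10/n^3
denominator / n^3 = 2 + 4/n^2 + 6/n^3
As n -> infinity, all terms of the form c/n^k (k >= 1) tend to 0.
So numerator / n^3 -> 2 and denominator / n^3 -> 2.
Therefore lim a_n = 1.

1


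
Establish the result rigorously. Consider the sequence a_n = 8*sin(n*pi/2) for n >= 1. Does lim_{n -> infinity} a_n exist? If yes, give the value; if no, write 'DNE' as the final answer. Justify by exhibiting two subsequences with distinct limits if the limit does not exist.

Examine the behaviour of a_n along subsequences.
a_{4k+1} = 8*sin(pi/2 + 2k*pi) = 8 -> 8. a_{4k+3} = 8*sin(3pi/2 + 2k*pi) = -8 -> -8.
Since these two subsequential limits are 8 and -8, distinct, the full sequence cannot converge (a convergent sequence has all subsequences tending to the same limit). So lim a_n does not exist.

DNE


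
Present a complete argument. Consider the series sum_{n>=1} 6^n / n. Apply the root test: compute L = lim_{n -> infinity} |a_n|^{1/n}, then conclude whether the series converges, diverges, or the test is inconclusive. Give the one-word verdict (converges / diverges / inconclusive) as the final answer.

Let a_n denote the general term. Form |a_n|^(1/n) and simplify:
|a_n|^(1/n) = 6/n^(1/n)
Take the limit as n -> infinity: L = 6.
Since L = 6 > 1, the root test implies divergence.

diverges


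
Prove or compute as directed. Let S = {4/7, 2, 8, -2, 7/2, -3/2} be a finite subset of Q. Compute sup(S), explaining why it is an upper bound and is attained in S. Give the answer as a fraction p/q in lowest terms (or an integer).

S is finite, so sup(S) = max(S).
Sorted decreasing:
8, 7/2, 2, 4/7, -3/2, -2
The extremum is 8.
For every x in S, x <= 8. And 8 is in S, so it is attained.
Therefore sup(S) = 8.

8


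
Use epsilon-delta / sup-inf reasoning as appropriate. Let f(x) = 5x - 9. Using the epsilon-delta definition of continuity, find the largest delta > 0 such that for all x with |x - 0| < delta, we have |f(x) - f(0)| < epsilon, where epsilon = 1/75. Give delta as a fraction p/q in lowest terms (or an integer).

We compute f(0) = 5*(0) - 9 = -9.
|f(x) - f(0)| = |5x - 9 - (-9)| = |5(x - 0)| = 5|x - 0|.
We need 5|x - 0| < 1/75, i.e. |x - 0| < 1/75 / 5 = 1/375.
So any delta <= 1/375 works. Conversely, if delta > 1/375, then x = 0 + 1/375 satisfies |x - 0| = 1/375 < delta but |f(x) - f(0)| = 5 * 1/375 = 1/75, which is not < 1/75; so no larger delta works.
Hence the largest such delta is 1/375.

1/375


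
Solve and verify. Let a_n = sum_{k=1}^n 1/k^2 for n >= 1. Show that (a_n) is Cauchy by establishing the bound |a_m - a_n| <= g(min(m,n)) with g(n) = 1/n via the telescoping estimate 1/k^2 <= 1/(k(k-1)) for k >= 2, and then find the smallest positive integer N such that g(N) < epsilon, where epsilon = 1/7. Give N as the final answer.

For m > n >= 1: |a_m - a_n| = sum_{k=n+1}^m 1/k^2.
Use 1/k^2 <= 1/(k(k-1)) = 1/(k-1) - 1/k for k >= 2:
sum_{k=n+1}^m 1/k^2 <= sum_{k=n+1}^m (1/(k-1) - 1/k) = 1/n - 1/m <= 1/n.
By symmetry the same bound holds with n,m swapped, so |a_m - a_n| <= 1/min(m,n) = g(min(m,n)). Since g(n) -> 0, (a_n) is Cauchy.
Now solve g(N) < 1/7: 1/N < 1/7 <=> N > 1/(1/7) = 7.
The smallest integer strictly greater than 7 is N = 8.
Check: g(8) = 1/8 < 1/7; g(7) = 1/7 >= 1/7. So N = 8.

8


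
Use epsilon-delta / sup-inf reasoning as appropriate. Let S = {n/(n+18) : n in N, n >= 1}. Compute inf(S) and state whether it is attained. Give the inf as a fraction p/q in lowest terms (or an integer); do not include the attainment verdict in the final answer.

Analysis:
- Values: 1/19, 1/10, 1/7, 2/11, ... strictly increasing.
- Minimum is 1/19 (n=1); inf = 1/19 (attained).
- n/(n+18) = 1 - 18/(n+18) -> 1 from below as n -> infinity, and never equals 1.
- So sup = 1 (not attained).
Conclusion: inf(S) = 1/19, attained in S.

1/19


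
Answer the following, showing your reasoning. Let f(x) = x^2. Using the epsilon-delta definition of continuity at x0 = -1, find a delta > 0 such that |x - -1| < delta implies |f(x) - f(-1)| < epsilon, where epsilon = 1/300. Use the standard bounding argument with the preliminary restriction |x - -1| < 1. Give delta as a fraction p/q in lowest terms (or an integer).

Factor: |x^2 - (-1)^2| = |x - -1| * |x + -1|.
Impose |x - -1| < 1 first. Then |x + -1| = |(x - -1) + 2*(-1)| <= |x - -1| + 2*|-1| < 1 + 2 = 3.
So |x^2 - (-1)^2| < delta * 3.
We need delta * 3 <= 1/300, i.e. delta <= 1/300/3 = 1/900.
Since 1/900 < 1, this is tighter than 1; take delta = 1/900.
So delta = 1/900 works.

1/900


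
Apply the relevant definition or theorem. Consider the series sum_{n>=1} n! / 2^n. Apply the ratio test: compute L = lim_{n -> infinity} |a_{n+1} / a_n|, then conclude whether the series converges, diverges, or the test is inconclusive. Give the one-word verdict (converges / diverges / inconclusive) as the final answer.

Let a_n denote the general term. Form the ratio a_{n+1}/a_n and simplify:
a_{n+1}/a_n = n/2 + 1/2
Take the limit as n -> infinity: L = infinity.
Since L = infinity > 1 (or L = infinity), the ratio test implies the series diverges.

diverges


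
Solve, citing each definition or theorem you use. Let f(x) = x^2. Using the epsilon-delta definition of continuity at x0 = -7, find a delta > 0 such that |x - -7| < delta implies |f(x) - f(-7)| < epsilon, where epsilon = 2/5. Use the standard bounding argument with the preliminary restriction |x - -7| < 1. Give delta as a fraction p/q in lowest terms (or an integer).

Factor: |x^2 - (-7)^2| = |x - -7| * |x + -7|.
Impose |x - -7| < 1 first. Then |x + -7| = |(x - -7) + 2*(-7)| <= |x - -7| + 2*|-7| < 1 + 14 = 15.
So |x^2 - (-7)^2| < delta * 15.
We need delta * 15 <= 2/5, i.e. delta <= 2/5/15 = 2/75.
Since 2/75 < 1, this is tighter than 1; take delta = 2/75.
So delta = 2/75 works.

2/75


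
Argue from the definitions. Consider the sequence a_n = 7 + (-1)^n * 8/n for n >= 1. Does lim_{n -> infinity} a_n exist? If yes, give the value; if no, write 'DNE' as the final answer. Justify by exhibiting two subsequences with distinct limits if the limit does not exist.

Examine the behaviour of a_n along subsequences.
Even-n subsequence a_{2k} = 7 + 8/(2k) -> 7. Odd-n subsequence a_{2k+1} = 7 - 8/(2k+1) -> 7. Both tend to 7, which suggests the limit is 7; verify directly.
|a_n - 7| = |(-1)^n * 8/n| = 8/n for every n >= 1.
Given epsilon > 0, choose a positive integer N > 8/epsilon. Then for all n >= N, |a_n - 7| = 8/n <= 8/N < epsilon.
So by the definition of the limit, lim a_n exists and equals 7.

7


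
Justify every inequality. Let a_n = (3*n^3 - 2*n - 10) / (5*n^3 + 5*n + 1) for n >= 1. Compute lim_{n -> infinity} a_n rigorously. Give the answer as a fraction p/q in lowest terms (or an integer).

Divide numerator and denominator by n^3, the highest power:
numerator / n^3 = 3 - 2/n^2 - 10/n^3
denominator / n^3 = 5 + 5/n^2 + n^(-3)
As n -> infinity, all terms of the form c/n^k (k >= 1) tend to 0.
So numerator / n^3 -> 3 and denominator / n^3 -> 5.
Therefore lim a_n = 3/5.

3/5


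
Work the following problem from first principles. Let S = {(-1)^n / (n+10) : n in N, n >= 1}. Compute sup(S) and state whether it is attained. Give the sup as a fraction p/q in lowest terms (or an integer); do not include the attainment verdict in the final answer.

Analysis:
- Values: -1/11, 1/12, -1/13, 1/14, -1/15, ...
- Positive terms (even n): 1/(2+10), 1/(4+10), ... decreasing -> max = 1/12 (n=2).
- Negative terms (odd n): -1/(1+10), -1/(3+10), ... increasing -> min = -1/11 (n=1).
- So sup = 1/12 (attained at n=2); inf = -1/11 (attained at n=1).
Conclusion: sup(S) = 1/12, attained in S.

1/12


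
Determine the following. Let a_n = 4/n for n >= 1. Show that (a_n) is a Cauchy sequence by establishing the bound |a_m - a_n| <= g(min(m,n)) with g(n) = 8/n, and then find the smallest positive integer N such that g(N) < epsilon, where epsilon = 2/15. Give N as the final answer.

For any m, n >= 1, by the triangle inequality:
|a_m - a_n| = |4/m - 4/n| <= 4*1/m + 4*1/n <= 8/min(m,n).
So g(n) = 8/n bounds the Cauchy difference. Since g(n) -> 0, (a_n) is Cauchy.
Now solve g(N) < 2/15: 8/N < 2/15 <=> N > 8 / (2/15) = 60.
The smallest integer strictly greater than 60 is N = 61.
Check: g(61) = 8/61 = 8/61 < 2/15; g(60) = 2/15 >= 2/15. So N = 61.

61


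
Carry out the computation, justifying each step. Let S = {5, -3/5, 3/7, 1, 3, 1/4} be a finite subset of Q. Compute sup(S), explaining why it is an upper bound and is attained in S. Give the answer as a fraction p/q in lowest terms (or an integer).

S is finite, so sup(S) = max(S).
Sorted decreasing:
5, 3, 1, 3/7, 1/4, -3/5
The extremum is 5.
For every x in S, x <= 5. And 5 is in S, so it is attained.
Therefore sup(S) = 5.

5


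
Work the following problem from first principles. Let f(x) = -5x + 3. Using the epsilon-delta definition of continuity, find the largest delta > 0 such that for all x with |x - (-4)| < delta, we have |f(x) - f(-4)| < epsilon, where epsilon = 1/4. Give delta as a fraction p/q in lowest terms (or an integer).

We compute f(-4) = -5*(-4) + 3 = 23.
|f(x) - f(-4)| = |-5x + 3 - (23)| = |-5(x - (-4))| = 5|x - (-4)|.
We need 5|x - (-4)| < 1/4, i.e. |x - (-4)| < 1/4 / 5 = 1/20.
So any delta <= 1/20 works. Conversely, if delta > 1/20, then x = -4 + 1/20 satisfies |x - (-4)| = 1/20 < delta but |f(x) - f(-4)| = 5 * 1/20 = 1/4, which is not < 1/4; so no larger delta works.
Hence the largest such delta is 1/20.

1/20


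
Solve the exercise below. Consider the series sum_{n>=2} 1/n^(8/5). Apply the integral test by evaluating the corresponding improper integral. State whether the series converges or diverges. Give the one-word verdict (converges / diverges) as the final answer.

Let f(x) = x^(-8/5). Then f is positive, continuous, and decreasing on [2, infinity), so the integral test applies.
Compute the improper integral int_{2}^infinity f(x) dx:
  antiderivative F(x) = -5/(3*x^(3/5)).
  As x -> infinity, F(x) -> 0 (since p = 8/5 > 1).
  So int = F(infinity) - F(2) = 0 - (-5*2^(2/5)/6) = 5*2^(2/5)/6.
  Finite, so by the integral test, the series converges.

converges


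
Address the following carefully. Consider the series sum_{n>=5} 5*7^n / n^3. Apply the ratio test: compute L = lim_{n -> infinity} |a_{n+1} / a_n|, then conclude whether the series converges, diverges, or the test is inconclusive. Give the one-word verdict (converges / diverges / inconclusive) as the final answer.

Let a_n denote the general term. Form the ratio a_{n+1}/a_n and simplify:
a_{n+1}/a_n = 7*n^3/(n + 1)^3
Take the limit as n -> infinity: L = 7.
Since L = 7 > 1 (or L = infinity), the ratio test implies the series diverges.

diverges


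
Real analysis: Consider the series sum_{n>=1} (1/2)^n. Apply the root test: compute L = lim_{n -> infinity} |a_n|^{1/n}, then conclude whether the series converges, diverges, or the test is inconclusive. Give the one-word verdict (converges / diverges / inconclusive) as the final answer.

Let a_n denote the general term. Form |a_n|^(1/n) and simplify:
|a_n|^(1/n) = 1/2
Take the limit as n -> infinity: L = 1/2.
Since L = 1/2 < 1, the root test implies convergence.

converges


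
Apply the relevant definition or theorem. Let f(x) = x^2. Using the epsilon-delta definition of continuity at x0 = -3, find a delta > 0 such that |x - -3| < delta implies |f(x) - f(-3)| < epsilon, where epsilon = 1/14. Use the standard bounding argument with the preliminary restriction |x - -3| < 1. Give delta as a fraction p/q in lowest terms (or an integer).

Factor: |x^2 - (-3)^2| = |x - -3| * |x + -3|.
Impose |x - -3| < 1 first. Then |x + -3| = |(x - -3) + 2*(-3)| <= |x - -3| + 2*|-3| < 1 + 6 = 7.
So |x^2 - (-3)^2| < delta * 7.
We need delta * 7 <= 1/14, i.e. delta <= 1/14/7 = 1/98.
Since 1/98 < 1, this is tighter than 1; take delta = 1/98.
So delta = 1/98 works.

1/98


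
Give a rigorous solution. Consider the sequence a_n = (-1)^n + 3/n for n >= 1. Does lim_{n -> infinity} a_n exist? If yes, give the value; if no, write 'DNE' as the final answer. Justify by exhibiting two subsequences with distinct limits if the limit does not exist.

Examine the behaviour of a_n along subsequences.
a_{2k} = 1 + 3/(2k) -> 1. a_{2k+1} = -1 + 3/(2k+1) -> -1.
Since these two subsequential limits are 1 and -1, distinct, the full sequence cannot converge (a convergent sequence has all subsequences tending to the same limit). So lim a_n does not exist.

DNE


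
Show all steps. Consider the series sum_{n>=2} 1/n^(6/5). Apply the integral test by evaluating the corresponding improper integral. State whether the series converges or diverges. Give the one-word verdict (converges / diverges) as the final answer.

Let f(x) = x^(-6/5). Then f is positive, continuous, and decreasing on [2, infinity), so the integral test applies.
Compute the improper integral int_{2}^infinity f(x) dx:
  antiderivative F(x) = -5/x^(1/5).
  As x -> infinity, F(x) -> 0 (since p = 6/5 > 1).
  So int = F(infinity) - F(2) = 0 - (-5*2^(4/5)/2) = 5*2^(4/5)/2.
  Finite, so by the integral test, the series converges.

converges


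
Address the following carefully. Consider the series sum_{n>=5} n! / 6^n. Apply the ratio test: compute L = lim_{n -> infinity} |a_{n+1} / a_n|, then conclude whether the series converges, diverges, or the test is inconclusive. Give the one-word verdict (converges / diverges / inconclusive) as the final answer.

Let a_n denote the general term. Form the ratio a_{n+1}/a_n and simplify:
a_{n+1}/a_n = n/6 + 1/6
Take the limit as n -> infinity: L = infinity.
Since L = infinity > 1 (or L = infinity), the ratio test implies the series diverges.

diverges


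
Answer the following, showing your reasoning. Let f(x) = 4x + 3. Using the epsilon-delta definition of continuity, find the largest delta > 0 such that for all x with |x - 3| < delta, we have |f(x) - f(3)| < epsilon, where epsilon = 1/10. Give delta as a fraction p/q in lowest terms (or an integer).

We compute f(3) = 4*(3) + 3 = 15.
|f(x) - f(3)| = |4x + 3 - (15)| = |4(x - 3)| = 4|x - 3|.
We need 4|x - 3| < 1/10, i.e. |x - 3| < 1/10 / 4 = 1/40.
So any delta <= 1/40 works. Conversely, if delta > 1/40, then x = 3 + 1/40 satisfies |x - 3| = 1/40 < delta but |f(x) - f(3)| = 4 * 1/40 = 1/10, which is not < 1/10; so no larger delta works.
Hence the largest such delta is 1/40.

1/40


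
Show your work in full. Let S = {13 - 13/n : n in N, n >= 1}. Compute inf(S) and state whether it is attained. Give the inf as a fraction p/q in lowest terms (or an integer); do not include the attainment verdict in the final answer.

Analysis:
- Values: 0, 13/2, 26/3, 39/4, ... strictly increasing.
- Minimum is 0 (n=1); inf = 0 (attained).
- 13 - 13/n -> 13 from below; sup = 13, not attained.
Conclusion: inf(S) = 0, attained in S.

0


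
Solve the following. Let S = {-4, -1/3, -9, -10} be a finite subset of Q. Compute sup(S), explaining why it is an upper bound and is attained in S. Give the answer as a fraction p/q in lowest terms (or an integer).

S is finite, so sup(S) = max(S).
Sorted decreasing:
-1/3, -4, -9, -10
The extremum is -1/3.
For every x in S, x <= -1/3. And -1/3 is in S, so it is attained.
Therefore sup(S) = -1/3.

-1/3


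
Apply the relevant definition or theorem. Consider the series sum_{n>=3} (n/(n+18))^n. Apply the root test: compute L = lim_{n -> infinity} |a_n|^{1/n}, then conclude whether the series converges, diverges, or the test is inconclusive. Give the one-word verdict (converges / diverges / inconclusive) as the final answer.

Let a_n denote the general term. Form |a_n|^(1/n) and simplify:
|a_n|^(1/n) = n/(n + 18)
Take the limit as n -> infinity: L = 1.
Since L = 1, the root test is inconclusive. (In fact a_n = (n/(n+18))^n -> e^(-18) != 0, so the nth-term test shows divergence; but the root test itself gives no conclusion.)

inconclusive


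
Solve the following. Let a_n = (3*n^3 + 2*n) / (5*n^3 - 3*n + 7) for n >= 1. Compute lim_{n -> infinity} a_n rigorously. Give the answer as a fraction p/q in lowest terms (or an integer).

Divide numerator and denominator by n^3, the highest power:
numerator / n^3 = 3 + 2/n^2
denominator / n^3 = 5 - 3/n^2 + 7/n^3
As n -> infinity, all terms of the form c/n^k (k >= 1) tend to 0.
So numerator / n^3 -> 3 and denominator / n^3 -> 5.
Therefore lim a_n = 3/5.

3/5


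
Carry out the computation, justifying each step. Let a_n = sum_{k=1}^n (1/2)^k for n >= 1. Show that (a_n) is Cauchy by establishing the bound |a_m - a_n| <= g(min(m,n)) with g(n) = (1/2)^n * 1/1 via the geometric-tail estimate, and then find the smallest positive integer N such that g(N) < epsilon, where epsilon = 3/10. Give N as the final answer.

For m > n >= 1: |a_m - a_n| = sum_{k=n+1}^m (1/2)^k < sum_{k=n+1}^infinity (1/2)^k = (1/2)^(n+1) / (1 - 1/2) = (1/2)^n * (1/2) * (2/1) = (1/2)^n * 1/1.
So g(n) = (1/2)^n / 1. Since g(n) -> 0, (a_n) is Cauchy.
Now solve g(N) < 3/10: (1/2)^N / 1 < 3/10 <=> 2^N > 1 / (1 * 3/10) = 10/3.
Check powers of 2: 2^1 = 2 <= 10/3, 2^2 = 4 > 10/3.
So the smallest such N is 2. Check: g(2) = 1/(1 * 4) = 1/4 < 3/10.

2


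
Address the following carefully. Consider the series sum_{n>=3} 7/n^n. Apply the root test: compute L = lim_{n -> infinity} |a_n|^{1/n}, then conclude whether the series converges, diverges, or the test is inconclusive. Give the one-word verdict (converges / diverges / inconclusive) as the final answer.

Let a_n denote the general term. Form |a_n|^(1/n) and simplify:
|a_n|^(1/n) = 7^(1/n)/n
Take the limit as n -> infinity: L = 0.
Since L = 0 < 1, the root test implies convergence.

converges


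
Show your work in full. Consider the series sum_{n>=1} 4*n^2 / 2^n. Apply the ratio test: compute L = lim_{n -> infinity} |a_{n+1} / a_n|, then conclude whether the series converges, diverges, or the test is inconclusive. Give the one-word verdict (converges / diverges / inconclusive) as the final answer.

Let a_n denote the general term. Form the ratio a_{n+1}/a_n and simplify:
a_{n+1}/a_n = (n + 1)^2/(2*n^2)
Take the limit as n -> infinity: L = 1/2.
Since L = 1/2 < 1, the ratio test implies the series converges.

converges


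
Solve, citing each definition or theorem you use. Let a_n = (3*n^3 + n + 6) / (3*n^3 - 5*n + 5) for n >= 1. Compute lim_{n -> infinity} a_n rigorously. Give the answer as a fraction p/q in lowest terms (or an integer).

Divide numerator and denominator by n^3, the highest power:
numerator / n^3 = 3 + n^(-2) + 6/n^3
denominator / n^3 = 3 - 5/n^2 + 5/n^3
As n -> infinity, all terms of the form c/n^k (k >= 1) tend to 0.
So numerator / n^3 -> 3 and denominator / n^3 -> 3.
Therefore lim a_n = 1.

1


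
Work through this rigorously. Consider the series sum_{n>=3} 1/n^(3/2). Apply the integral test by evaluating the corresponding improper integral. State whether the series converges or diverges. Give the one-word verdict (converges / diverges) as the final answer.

Let f(x) = x^(-3/2). Then f is positive, continuous, and decreasing on [3, infinity), so the integral test applies.
Compute the improper integral int_{3}^infinity f(x) dx:
  antiderivative F(x) = -2/sqrt(x).
  As x -> infinity, F(x) -> 0 (since p = 3/2 > 1).
  So int = F(infinity) - F(3) = 0 - (-2*sqrt(3)/3) = 2*sqrt(3)/3.
  Finite, so by the integral test, the series converges.

converges


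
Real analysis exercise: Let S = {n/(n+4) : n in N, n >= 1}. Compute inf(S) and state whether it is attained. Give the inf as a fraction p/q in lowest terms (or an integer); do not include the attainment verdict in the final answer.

Analysis:
- Values: 1/5, 1/3, 3/7, 1/2, ... strictly increasing.
- Minimum is 1/5 (n=1); inf = 1/5 (attained).
- n/(n+4) = 1 - 4/(n+4) -> 1 from below as n -> infinity, and never equals 1.
- So sup = 1 (not attained).
Conclusion: inf(S) = 1/5, attained in S.

1/5


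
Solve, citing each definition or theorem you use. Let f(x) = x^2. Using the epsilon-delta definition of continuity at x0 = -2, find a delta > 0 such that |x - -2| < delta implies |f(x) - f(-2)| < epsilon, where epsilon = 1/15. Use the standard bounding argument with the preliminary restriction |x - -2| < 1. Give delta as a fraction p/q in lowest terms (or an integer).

Factor: |x^2 - (-2)^2| = |x - -2| * |x + -2|.
Impose |x - -2| < 1 first. Then |x + -2| = |(x - -2) + 2*(-2)| <= |x - -2| + 2*|-2| < 1 + 4 = 5.
So |x^2 - (-2)^2| < delta * 5.
We need delta * 5 <= 1/15, i.e. delta <= 1/15/5 = 1/75.
Since 1/75 < 1, this is tighter than 1; take delta = 1/75.
So delta = 1/75 works.

1/75


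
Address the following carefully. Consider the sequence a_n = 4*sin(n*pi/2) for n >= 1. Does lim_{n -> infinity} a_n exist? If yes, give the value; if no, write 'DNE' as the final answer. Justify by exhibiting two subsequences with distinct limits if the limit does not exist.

Examine the behaviour of a_n along subsequences.
a_{4k+1} = 4*sin(pi/2 + 2k*pi) = 4 -> 4. a_{4k+3} = 4*sin(3pi/2 + 2k*pi) = -4 -> -4.
Since these two subsequential limits are 4 and -4, distinct, the full sequence cannot converge (a convergent sequence has all subsequences tending to the same limit). So lim a_n does not exist.

DNE


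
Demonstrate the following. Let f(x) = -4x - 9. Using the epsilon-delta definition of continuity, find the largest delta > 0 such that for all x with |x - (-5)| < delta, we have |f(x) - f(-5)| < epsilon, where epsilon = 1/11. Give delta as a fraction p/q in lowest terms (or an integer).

We compute f(-5) = -4*(-5) - 9 = 11.
|f(x) - f(-5)| = |-4x - 9 - (11)| = |-4(x - (-5))| = 4|x - (-5)|.
We need 4|x - (-5)| < 1/11, i.e. |x - (-5)| < 1/11 / 4 = 1/44.
So any delta <= 1/44 works. Conversely, if delta > 1/44, then x = -5 + 1/44 satisfies |x - (-5)| = 1/44 < delta but |f(x) - f(-5)| = 4 * 1/44 = 1/11, which is not < 1/11; so no larger delta works.
Hence the largest such delta is 1/44.

1/44


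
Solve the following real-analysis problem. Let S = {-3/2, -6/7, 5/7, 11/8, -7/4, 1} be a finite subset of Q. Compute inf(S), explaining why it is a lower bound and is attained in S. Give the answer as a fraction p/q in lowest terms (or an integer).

S is finite, so inf(S) = min(S).
Sorted increasing:
-7/4, -3/2, -6/7, 5/7, 1, 11/8
The extremum is -7/4.
For every x in S, x >= -7/4. And -7/4 is in S, so it is attained.
Therefore inf(S) = -7/4.

-7/4


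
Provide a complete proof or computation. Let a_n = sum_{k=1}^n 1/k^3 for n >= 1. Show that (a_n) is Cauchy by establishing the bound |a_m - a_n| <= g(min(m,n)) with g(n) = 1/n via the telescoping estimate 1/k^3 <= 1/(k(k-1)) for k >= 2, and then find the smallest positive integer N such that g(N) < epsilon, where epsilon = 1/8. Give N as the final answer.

For m > n >= 1: |a_m - a_n| = sum_{k=n+1}^m 1/k^3.
Use 1/k^3 <= 1/(k(k-1)) = 1/(k-1) - 1/k for k >= 2 (which holds since k^3 >= k^2 >= k(k-1) for k >= 2):
sum_{k=n+1}^m 1/k^3 <= sum_{k=n+1}^m (1/(k-1) - 1/k) = 1/n - 1/m <= 1/n.
By symmetry the same bound holds with n,m swapped, so |a_m - a_n| <= 1/min(m,n) = g(min(m,n)). Since g(n) -> 0, (a_n) is Cauchy.
Now solve g(N) < 1/8: 1/N < 1/8 <=> N > 1/(1/8) = 8.
The smallest integer strictly greater than 8 is N = 9.
Check: g(9) = 1/9 < 1/8; g(8) = 1/8 >= 1/8. So N = 9.

9


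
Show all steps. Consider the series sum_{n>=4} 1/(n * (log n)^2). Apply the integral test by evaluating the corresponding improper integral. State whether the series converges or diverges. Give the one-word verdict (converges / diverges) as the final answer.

Let f(x) = 1/(x*log(x)^2). Then f is positive, continuous, and decreasing on [4, infinity), so the integral test applies.
Compute the improper integral int_{4}^infinity f(x) dx:
  antiderivative F(x) = -1/log(x).
  F(x) -> 0 as x -> infinity.  int = 0 - F(4) = 1/log(4) < infinity. By the integral test, the series converges.

converges


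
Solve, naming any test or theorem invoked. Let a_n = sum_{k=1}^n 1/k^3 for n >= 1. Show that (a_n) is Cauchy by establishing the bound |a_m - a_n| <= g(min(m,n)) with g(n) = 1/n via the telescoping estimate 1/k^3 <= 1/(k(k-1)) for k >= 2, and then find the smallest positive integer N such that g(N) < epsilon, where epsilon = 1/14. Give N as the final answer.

For m > n >= 1: |a_m - a_n| = sum_{k=n+1}^m 1/k^3.
Use 1/k^3 <= 1/(k(k-1)) = 1/(k-1) - 1/k for k >= 2 (which holds since k^3 >= k^2 >= k(k-1) for k >= 2):
sum_{k=n+1}^m 1/k^3 <= sum_{k=n+1}^m (1/(k-1) - 1/k) = 1/n - 1/m <= 1/n.
By symmetry the same bound holds with n,m swapped, so |a_m - a_n| <= 1/min(m,n) = g(min(m,n)). Since g(n) -> 0, (a_n) is Cauchy.
Now solve g(N) < 1/14: 1/N < 1/14 <=> N > 1/(1/14) = 14.
The smallest integer strictly greater than 14 is N = 15.
Check: g(15) = 1/15 < 1/14; g(14) = 1/14 >= 1/14. So N = 15.

15


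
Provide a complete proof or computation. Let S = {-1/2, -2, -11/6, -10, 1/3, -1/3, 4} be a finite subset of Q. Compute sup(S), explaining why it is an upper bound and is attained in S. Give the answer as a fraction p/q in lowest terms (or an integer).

S is finite, so sup(S) = max(S).
Sorted decreasing:
4, 1/3, -1/3, -1/2, -11/6, -2, -10
The extremum is 4.
For every x in S, x <= 4. And 4 is in S, so it is attained.
Therefore sup(S) = 4.

4


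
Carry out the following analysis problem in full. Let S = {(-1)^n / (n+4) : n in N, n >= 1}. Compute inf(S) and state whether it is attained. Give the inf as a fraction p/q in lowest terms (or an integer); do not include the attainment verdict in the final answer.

Analysis:
- Values: -1/5, 1/6, -1/7, 1/8, -1/9, ...
- Positive terms (even n): 1/(2+4), 1/(4+4), ... decreasing -> max = 1/6 (n=2).
- Negative terms (odd n): -1/(1+4), -1/(3+4), ... increasing -> min = -1/5 (n=1).
- So sup = 1/6 (attained at n=2); inf = -1/5 (attained at n=1).
Conclusion: inf(S) = -1/5, attained in S.

-1/5


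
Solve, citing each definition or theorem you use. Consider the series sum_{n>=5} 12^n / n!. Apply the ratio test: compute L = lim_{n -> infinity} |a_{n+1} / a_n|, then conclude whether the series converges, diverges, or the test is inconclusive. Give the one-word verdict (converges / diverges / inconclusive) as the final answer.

Let a_n denote the general term. Form the ratio a_{n+1}/a_n and simplify:
a_{n+1}/a_n = 12/(n + 1)
Take the limit as n -> infinity: L = 0.
Since L = 0 < 1, the ratio test implies the series converges.

converges


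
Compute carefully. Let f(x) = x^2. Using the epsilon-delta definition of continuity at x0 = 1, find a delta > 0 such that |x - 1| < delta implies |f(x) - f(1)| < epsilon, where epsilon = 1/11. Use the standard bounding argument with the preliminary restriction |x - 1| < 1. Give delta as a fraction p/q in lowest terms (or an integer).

Factor: |x^2 - (1)^2| = |x - 1| * |x + 1|.
Impose |x - 1| < 1 first. Then |x + 1| = |(x - 1) + 2*(1)| <= |x - 1| + 2*|1| < 1 + 2 = 3.
So |x^2 - (1)^2| < delta * 3.
We need delta * 3 <= 1/11, i.e. delta <= 1/11/3 = 1/33.
Since 1/33 < 1, this is tighter than 1; take delta = 1/33.
So delta = 1/33 works.

1/33


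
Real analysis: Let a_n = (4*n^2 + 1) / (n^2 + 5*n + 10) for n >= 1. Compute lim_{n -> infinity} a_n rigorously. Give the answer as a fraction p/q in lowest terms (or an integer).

Divide numerator and denominator by n^2, the highest power:
numerator / n^2 = 4 + n^(-2)
denominator / n^2 = 1 + 5/n + 10/n^2
As n -> infinity, all terms of the form c/n^k (k >= 1) tend to 0.
So numerator / n^2 -> 4 and denominator / n^2 -> 1.
Therefore lim a_n = 4.

4


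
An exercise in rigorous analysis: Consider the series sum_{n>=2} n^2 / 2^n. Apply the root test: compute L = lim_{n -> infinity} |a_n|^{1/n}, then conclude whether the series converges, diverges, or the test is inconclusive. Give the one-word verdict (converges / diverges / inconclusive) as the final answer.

Let a_n denote the general term. Form |a_n|^(1/n) and simplify:
|a_n|^(1/n) = n^(2/n)/2
Take the limit as n -> infinity: L = 1/2.
Since L = 1/2 < 1, the root test implies convergence.

converges


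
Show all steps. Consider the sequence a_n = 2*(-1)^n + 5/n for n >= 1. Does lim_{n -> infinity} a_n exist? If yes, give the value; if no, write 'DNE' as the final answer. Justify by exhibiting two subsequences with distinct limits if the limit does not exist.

Examine the behaviour of a_n along subsequences.
a_{2k} = 2 + 5/(2k) -> 2. a_{2k+1} = -2 + 5/(2k+1) -> -2.
Since these two subsequential limits are 2 and -2, distinct, the full sequence cannot converge (a convergent sequence has all subsequences tending to the same limit). So lim a_n does not exist.

DNE


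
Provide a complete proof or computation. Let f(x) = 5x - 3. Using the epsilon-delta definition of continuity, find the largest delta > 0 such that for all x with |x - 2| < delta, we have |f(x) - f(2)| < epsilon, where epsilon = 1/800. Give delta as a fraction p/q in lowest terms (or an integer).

We compute f(2) = 5*(2) - 3 = 7.
|f(x) - f(2)| = |5x - 3 - (7)| = |5(x - 2)| = 5|x - 2|.
We need 5|x - 2| < 1/800, i.e. |x - 2| < 1/800 / 5 = 1/4000.
So any delta <= 1/4000 works. Conversely, if delta > 1/4000, then x = 2 + 1/4000 satisfies |x - 2| = 1/4000 < delta but |f(x) - f(2)| = 5 * 1/4000 = 1/800, which is not < 1/800; so no larger delta works.
Hence the largest such delta is 1/4000.

1/4000


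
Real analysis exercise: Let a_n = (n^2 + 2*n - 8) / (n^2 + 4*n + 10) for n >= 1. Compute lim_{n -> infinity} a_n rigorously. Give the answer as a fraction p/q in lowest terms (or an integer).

Divide numerator and denominator by n^2, the highest power:
numerator / n^2 = 1 + 2/n - 8/n^2
denominator / n^2 = 1 + 4/n + 10/n^2
As n -> infinity, all terms of the form c/n^k (k >= 1) tend to 0.
So numerator / n^2 -> 1 and denominator / n^2 -> 1.
Therefore lim a_n = 1.

1


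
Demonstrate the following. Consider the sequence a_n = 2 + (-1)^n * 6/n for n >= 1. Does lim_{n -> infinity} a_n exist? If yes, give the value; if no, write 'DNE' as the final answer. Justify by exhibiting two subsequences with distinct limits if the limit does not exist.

Examine the behaviour of a_n along subsequences.
Even-n subsequence a_{2k} = 2 + 6/(2k) -> 2. Odd-n subsequence a_{2k+1} = 2 - 6/(2k+1) -> 2. Both tend to 2, which suggests the limit is 2; verify directly.
|a_n - 2| = |(-1)^n * 6/n| = 6/n for every n >= 1.
Given epsilon > 0, choose a positive integer N > 6/epsilon. Then for all n >= N, |a_n - 2| = 6/n <= 6/N < epsilon.
So by the definition of the limit, lim a_n exists and equals 2.

2


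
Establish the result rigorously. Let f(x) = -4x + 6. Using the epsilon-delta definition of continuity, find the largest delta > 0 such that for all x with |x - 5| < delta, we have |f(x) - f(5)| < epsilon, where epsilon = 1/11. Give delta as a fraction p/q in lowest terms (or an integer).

We compute f(5) = -4*(5) + 6 = -14.
|f(x) - f(5)| = |-4x + 6 - (-14)| = |-4(x - 5)| = 4|x - 5|.
We need 4|x - 5| < 1/11, i.e. |x - 5| < 1/11 / 4 = 1/44.
So any delta <= 1/44 works. Conversely, if delta > 1/44, then x = 5 + 1/44 satisfies |x - 5| = 1/44 < delta but |f(x) - f(5)| = 4 * 1/44 = 1/11, which is not < 1/11; so no larger delta works.
Hence the largest such delta is 1/44.

1/44


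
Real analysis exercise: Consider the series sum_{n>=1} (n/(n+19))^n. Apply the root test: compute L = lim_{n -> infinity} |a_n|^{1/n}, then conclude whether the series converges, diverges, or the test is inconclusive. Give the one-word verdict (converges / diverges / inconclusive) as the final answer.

Let a_n denote the general term. Form |a_n|^(1/n) and simplify:
|a_n|^(1/n) = n/(n + 19)
Take the limit as n -> infinity: L = 1.
Since L = 1, the root test is inconclusive. (In fact a_n = (n/(n+19))^n -> e^(-19) != 0, so the nth-term test shows divergence; but the root test itself gives no conclusion.)

inconclusive


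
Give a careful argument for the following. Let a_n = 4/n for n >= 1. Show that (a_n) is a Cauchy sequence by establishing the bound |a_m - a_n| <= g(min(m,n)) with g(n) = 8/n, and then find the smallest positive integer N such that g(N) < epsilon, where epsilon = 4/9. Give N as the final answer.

For any m, n >= 1, by the triangle inequality:
|a_m - a_n| = |4/m - 4/n| <= 4*1/m + 4*1/n <= 8/min(m,n).
So g(n) = 8/n bounds the Cauchy difference. Since g(n) -> 0, (a_n) is Cauchy.
Now solve g(N) < 4/9: 8/N < 4/9 <=> N > 8 / (4/9) = 18.
The smallest integer strictly greater than 18 is N = 19.
Check: g(19) = 8/19 = 8/19 < 4/9; g(18) = 4/9 >= 4/9. So N = 19.

19


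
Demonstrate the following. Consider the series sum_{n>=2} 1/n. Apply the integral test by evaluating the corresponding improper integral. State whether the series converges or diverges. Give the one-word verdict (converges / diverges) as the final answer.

Let f(x) = 1/x. Then f is positive, continuous, and decreasing on [2, infinity), so the integral test applies.
Compute the improper integral int_{2}^infinity f(x) dx:
  antiderivative F(x) = log(x).
  As x -> infinity, log(x) -> infinity.
  So int = infinity - log(2) = infinity. By the integral test, the series diverges.

diverges
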